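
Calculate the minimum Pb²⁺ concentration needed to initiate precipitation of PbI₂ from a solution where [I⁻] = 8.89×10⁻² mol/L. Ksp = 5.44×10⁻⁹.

6.88×10⁻⁷ M

The threshold for precipitation is Q = Ksp.
PbI₂(s) ⇌ Pb²⁺(aq) + 2 I⁻(aq)
Ksp = [Pb²⁺][I⁻]^2 = [Pb²⁺](8.89×10⁻²)^2
[Pb²⁺] = 5.44×10⁻⁹ / (8.89×10⁻²)^2 = 6.88×10⁻⁷
[Pb²⁺] = 6.88×10⁻⁷ mol/L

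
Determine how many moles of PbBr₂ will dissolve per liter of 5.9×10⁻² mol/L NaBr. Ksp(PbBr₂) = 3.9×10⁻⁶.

1.1×10⁻³ M

PbBr₂(s) ⇌ Pb²⁺(aq) + 2 Br⁻(aq)
The solution already contains Br⁻ at 5.9×10⁻² mol/L. Let s be the molar solubility of PbBr₂.
[Br⁻] ≈ 5.9×10⁻² mol/L (common ion dominates); [Pb²⁺] = s.
Ksp = [Pb²⁺][Br⁻]^2 = s(5.9×10⁻²)^2
s = 3.9×10⁻⁶ / (5.9×10⁻²)^2 = 1.1×10⁻³
s = 1.1×10⁻³ mol/L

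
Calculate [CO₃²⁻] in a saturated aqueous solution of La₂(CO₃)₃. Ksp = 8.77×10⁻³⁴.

La₂(CO₃)₃(s) ⇌ 2 La³⁺(aq) + 3 CO₃²⁻(aq)
For each mole of La₂(CO₃)₃ that dissolves per liter, [La³⁺] = 2s and [CO₃²⁻] = 3s; let s denote this solubility.
Ksp = [La³⁺]^2[CO₃²⁻]^3 = (2s)^2 · (3s)^3 = 108s^5 = 8.77×10⁻³⁴
s = 9.59×10⁻⁸ mol L⁻¹
[CO₃²⁻] = 3s = 2.88×10⁻⁷ mol L⁻¹

2.88×10⁻⁷ M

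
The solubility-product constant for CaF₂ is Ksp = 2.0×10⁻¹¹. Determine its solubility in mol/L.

CaF₂(s) ⇌ Ca²⁺(aq) + 2 F⁻(aq)
For each mole of CaF₂ that dissolves per liter, [Ca²⁺] = s and [F⁻] = 2s; let s denote this solubility.
Ksp = [Ca²⁺][F⁻]^2 = s · (2s)^2 = 4s^3
4s^3 = 2.0×10⁻¹¹  ⇒  s^3 = 5.0×10⁻¹²
s = 1.7×10⁻⁴ mol/L

1.7×10⁻⁴ M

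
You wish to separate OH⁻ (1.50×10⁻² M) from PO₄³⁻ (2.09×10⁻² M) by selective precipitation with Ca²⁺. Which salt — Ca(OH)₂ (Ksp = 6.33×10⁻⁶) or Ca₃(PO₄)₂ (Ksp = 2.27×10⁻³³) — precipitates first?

Precipitation of each salt begins when its ion product equals Ksp.
For Ca(OH)₂: [Ca²⁺] = (Ksp/[OH⁻]^2) = 2.81×10⁻² M
For Ca₃(PO₄)₂: [Ca²⁺] = (Ksp/[PO₄³⁻]^2)^(1/3) = 1.73×10⁻¹⁰ M
The smaller threshold [Ca²⁺] is reached first, so Ca₃(PO₄)₂ precipitates first.

Ca₃(PO₄)₂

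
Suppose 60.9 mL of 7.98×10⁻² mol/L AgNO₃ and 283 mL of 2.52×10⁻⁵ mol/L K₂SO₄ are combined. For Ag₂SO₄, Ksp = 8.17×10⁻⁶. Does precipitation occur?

No

Total volume after mixing = 60.9 + 283 = 343.9 mL.
[Ag⁺] = (7.98×10⁻²)(60.9)/343.9 = 1.41×10⁻² mol/L
[SO₄²⁻] = (2.52×10⁻⁵)(283)/343.9 = 2.07×10⁻⁵ mol/L
Q = [Ag⁺]^2[SO₄²⁻] = 4.14×10⁻⁹
Q = 4.14×10⁻⁹ < Ksp = 8.17×10⁻⁶, so the solution is unsaturated and no precipitate forms.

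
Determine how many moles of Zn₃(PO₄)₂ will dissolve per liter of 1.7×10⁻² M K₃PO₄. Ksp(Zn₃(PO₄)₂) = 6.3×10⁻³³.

9.3×10⁻¹¹ M

Zn₃(PO₄)₂(s) ⇌ 3 Zn²⁺(aq) + 2 PO₄³⁻(aq)
PO₄³⁻ is already present at 1.7×10⁻² M. If s mol/L of Zn₃(PO₄)₂ dissolves, [Zn²⁺] = 3s while [PO₄³⁻] ≈ 1.7×10⁻² M.
Ksp = [Zn²⁺]^3[PO₄³⁻]^2 = (3s)^3(1.7×10⁻²)^2
(3s)^3 = 6.3×10⁻³³ / (1.7×10⁻²)^2 = 2.2×10⁻²⁹
s = 9.3×10⁻¹¹ M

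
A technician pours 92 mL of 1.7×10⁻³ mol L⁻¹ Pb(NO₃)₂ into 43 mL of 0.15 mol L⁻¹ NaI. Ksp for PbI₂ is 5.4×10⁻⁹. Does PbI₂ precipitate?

Yes

After mixing, V = 92 mL + 43 mL = 135 mL.
[Pb²⁺] = (1.7×10⁻³)(92)/135 = 1.2×10⁻³ mol L⁻¹
[I⁻] = (0.15)(43)/135 = 4.8×10⁻² mol L⁻¹
Q = [Pb²⁺][I⁻]^2 = 2.6×10⁻⁶
Because Q > Ksp (2.6×10⁻⁶ vs 5.4×10⁻⁹), a precipitate of PbI₂ forms.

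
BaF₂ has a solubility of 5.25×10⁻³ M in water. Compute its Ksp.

Ksp = 5.79×10⁻⁷

BaF₂(s) ⇌ Ba²⁺(aq) + 2 F⁻(aq)
With molar solubility s: [Ba²⁺] = s, [F⁻] = 2s.
Ksp = [Ba²⁺][F⁻]^2 = s · (2s)^2 = 4s^3
Ksp = 4 × (5.25×10⁻³)^3 = 5.79×10⁻⁷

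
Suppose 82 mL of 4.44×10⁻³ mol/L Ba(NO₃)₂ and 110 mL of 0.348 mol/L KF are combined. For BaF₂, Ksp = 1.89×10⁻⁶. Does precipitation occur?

Yes

Total volume after mixing = 82 + 110 = 192 mL.
[Ba²⁺] = (4.44×10⁻³)(82)/192 = 1.90×10⁻³ mol/L
[F⁻] = (0.348)(110)/192 = 0.199 mol/L
Q = [Ba²⁺][F⁻]^2 = 7.54×10⁻⁵
Q = 7.54×10⁻⁵ > Ksp = 1.89×10⁻⁶, so the solution is supersaturated and BaF₂ precipitates.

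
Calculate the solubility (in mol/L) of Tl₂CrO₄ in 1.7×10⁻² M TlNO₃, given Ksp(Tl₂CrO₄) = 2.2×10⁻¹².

7.6×10⁻⁹ M

Tl₂CrO₄(s) ⇌ 2 Tl⁺(aq) + CrO₄²⁻(aq)
The solution already contains Tl⁺ at 1.7×10⁻² M. Let s be the molar solubility of Tl₂CrO₄.
[Tl⁺] ≈ 1.7×10⁻² M (common ion dominates); [CrO₄²⁻] = s.
Ksp = [Tl⁺]^2[CrO₄²⁻] = (1.7×10⁻²)^2s
s = 2.2×10⁻¹² / (1.7×10⁻²)^2 = 7.6×10⁻⁹
s = 7.6×10⁻⁹ M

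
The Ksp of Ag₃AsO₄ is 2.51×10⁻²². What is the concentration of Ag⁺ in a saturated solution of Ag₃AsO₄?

Ag₃AsO₄(s) ⇌ 3 Ag⁺(aq) + AsO₄³⁻(aq)
Call the molar solubility s, so that [Ag⁺] = 3s and [AsO₄³⁻] = s.
Ksp = [Ag⁺]^3[AsO₄³⁻] = (3s)^3 · s = 27s^4 = 2.51×10⁻²²
s = 1.75×10⁻⁶ mol/L
[Ag⁺] = 3s = 5.24×10⁻⁶ mol/L

5.24×10⁻⁶ M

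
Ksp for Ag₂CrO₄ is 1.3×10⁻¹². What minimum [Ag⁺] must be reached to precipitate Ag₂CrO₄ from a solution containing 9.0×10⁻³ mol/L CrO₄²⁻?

1.2×10⁻⁵ M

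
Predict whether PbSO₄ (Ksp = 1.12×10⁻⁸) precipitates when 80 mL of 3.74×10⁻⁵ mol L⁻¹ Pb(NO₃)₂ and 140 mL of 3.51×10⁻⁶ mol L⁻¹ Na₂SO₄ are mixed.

Total volume after mixing = 80 + 140 = 220 mL.
[Pb²⁺] = (3.74×10⁻⁵)(80)/220 = 1.36×10⁻⁵ mol L⁻¹
[SO₄²⁻] = (3.51×10⁻⁶)(140)/220 = 2.23×10⁻⁶ mol L⁻¹
Q = [Pb²⁺][SO₄²⁻] = 3.04×10⁻¹¹
Q < Ksp (3.04×10⁻¹¹ vs 1.12×10⁻⁸); the solution remains unsaturated and no precipitate forms.

No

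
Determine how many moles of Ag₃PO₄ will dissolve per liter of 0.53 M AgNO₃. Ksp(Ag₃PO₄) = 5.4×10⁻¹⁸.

Ag₃PO₄(s) ⇌ 3 Ag⁺(aq) + PO₄³⁻(aq)
With Ag⁺ already at 0.53 M and s small, take [Ag⁺] ≈ 0.53 M and [PO₄³⁻] = s.
Ksp = [Ag⁺]^3[PO₄³⁻] = (0.53)^3s
s = 5.4×10⁻¹⁸ / (0.53)^3 = 3.6×10⁻¹⁷
s = 3.6×10⁻¹⁷ M

3.6×10⁻¹⁷ M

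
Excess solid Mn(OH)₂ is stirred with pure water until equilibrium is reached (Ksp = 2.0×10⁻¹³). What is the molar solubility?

3.7×10⁻⁵ M

Mn(OH)₂(s) ⇌ Mn²⁺(aq) + 2 OH⁻(aq)
Call the molar solubility s, so that [Mn²⁺] = s and [OH⁻] = 2s.
Ksp = [Mn²⁺][OH⁻]^2 = s · (2s)^2 = 4s^3
4s^3 = 2.0×10⁻¹³  ⇒  s^3 = 5.0×10⁻¹⁴
s = (5.0×10⁻¹⁴)^(1/3) = 3.7×10⁻⁵ mol/L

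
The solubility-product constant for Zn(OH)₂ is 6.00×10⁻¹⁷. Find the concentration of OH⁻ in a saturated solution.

Zn(OH)₂(s) ⇌ Zn²⁺(aq) + 2 OH⁻(aq)
Let s be the molar solubility. Then [Zn²⁺] = s and [OH⁻] = 2s.
Ksp = [Zn²⁺][OH⁻]^2 = s · (2s)^2 = 4s^3 = 6.00×10⁻¹⁷
s = 2.47×10⁻⁶ mol/L
[OH⁻] = 2s = 4.93×10⁻⁶ mol/L

4.93×10⁻⁶ M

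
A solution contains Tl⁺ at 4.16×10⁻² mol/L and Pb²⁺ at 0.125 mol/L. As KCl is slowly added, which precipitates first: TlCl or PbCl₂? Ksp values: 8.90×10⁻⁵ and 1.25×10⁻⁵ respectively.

TlCl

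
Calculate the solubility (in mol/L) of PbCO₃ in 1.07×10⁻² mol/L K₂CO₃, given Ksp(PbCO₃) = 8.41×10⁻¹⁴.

7.86×10⁻¹² M

PbCO₃(s) ⇌ Pb²⁺(aq) + CO₃²⁻(aq)
The solution already contains CO₃²⁻ at 1.07×10⁻² mol/L. Let s be the molar solubility of PbCO₃.
[CO₃²⁻] ≈ 1.07×10⁻² mol/L (common ion dominates); [Pb²⁺] = s.
Ksp = [Pb²⁺][CO₃²⁻] = s(1.07×10⁻²)
s = 8.41×10⁻¹⁴ / (1.07×10⁻²) = 7.86×10⁻¹²
s = 7.86×10⁻¹² mol/L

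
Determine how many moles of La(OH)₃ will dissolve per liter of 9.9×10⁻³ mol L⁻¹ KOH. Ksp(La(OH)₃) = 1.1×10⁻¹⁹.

La(OH)₃(s) ⇌ La³⁺(aq) + 3 OH⁻(aq)
The solution already contains OH⁻ at 9.9×10⁻³ mol L⁻¹. Let s be the molar solubility of La(OH)₃.
[OH⁻] ≈ 9.9×10⁻³ mol L⁻¹ (common ion dominates); [La³⁺] = s.
Ksp = [La³⁺][OH⁻]^3 = s(9.9×10⁻³)^3
s = 1.1×10⁻¹⁹ / (9.9×10⁻³)^3 = 1.1×10⁻¹³
s = 1.1×10⁻¹³ mol L⁻¹

1.1×10⁻¹³ M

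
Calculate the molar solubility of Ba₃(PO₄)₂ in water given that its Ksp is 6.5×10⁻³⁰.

5.7×10⁻⁷ M

Ba₃(PO₄)₂(s) ⇌ 3 Ba²⁺(aq) + 2 PO₄³⁻(aq)
Call the molar solubility s, so that [Ba²⁺] = 3s and [PO₄³⁻] = 2s.
Ksp = [Ba²⁺]^3[PO₄³⁻]^2 = (3s)^3 · (2s)^2 = 108s^5
108s^5 = 6.5×10⁻³⁰  ⇒  s^5 = 6.0×10⁻³²
Taking the 5th root, s = 5.7×10⁻⁷ mol L⁻¹.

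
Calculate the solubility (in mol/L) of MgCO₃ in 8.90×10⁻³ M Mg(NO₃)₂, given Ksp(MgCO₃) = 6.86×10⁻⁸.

MgCO₃(s) ⇌ Mg²⁺(aq) + CO₃²⁻(aq)
Let s be the solubility of MgCO₃ here. The common ion gives [Mg²⁺] ≈ 8.90×10⁻³ M, and [CO₃²⁻] = s.
Ksp = [Mg²⁺][CO₃²⁻] = (8.90×10⁻³)s
s = 6.86×10⁻⁸ / (8.90×10⁻³) = 7.71×10⁻⁶
s = 7.71×10⁻⁶ M

7.71×10⁻⁶ M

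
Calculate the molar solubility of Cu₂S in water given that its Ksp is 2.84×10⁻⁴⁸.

Cu₂S(s) ⇌ 2 Cu⁺(aq) + S²⁻(aq)
Call the molar solubility s, so that [Cu⁺] = 2s and [S²⁻] = s.
Ksp = [Cu⁺]^2[S²⁻] = (2s)^2 · s = 4s^3
4s^3 = 2.84×10⁻⁴⁸  ⇒  s^3 = 7.10×10⁻⁴⁹
Taking the 3rd root, s = 8.92×10⁻¹⁷ mol/L.

8.92×10⁻¹⁷ M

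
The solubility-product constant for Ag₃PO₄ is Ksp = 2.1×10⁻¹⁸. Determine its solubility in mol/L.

Ag₃PO₄(s) ⇌ 3 Ag⁺(aq) + PO₄³⁻(aq)
Let s be the molar solubility. Then [Ag⁺] = 3s and [PO₄³⁻] = s.
Ksp = [Ag⁺]^3[PO₄³⁻] = (3s)^3 · s = 27s^4
27s^4 = 2.1×10⁻¹⁸  ⇒  s^4 = 7.8×10⁻²⁰
Taking the 4th root, s = 1.7×10⁻⁵ mol/L.

1.7×10⁻⁵ M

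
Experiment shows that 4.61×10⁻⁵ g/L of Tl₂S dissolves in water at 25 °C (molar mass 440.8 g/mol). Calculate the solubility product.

s = (4.61×10⁻⁵ g L⁻¹)/(440.8 g mol⁻¹) = 1.0458×10⁻⁷ M
Tl₂S(s) ⇌ 2 Tl⁺(aq) + S²⁻(aq)
For each mole of Tl₂S that dissolves per liter, [Tl⁺] = 2s and [S²⁻] = s; let s denote this solubility.
Ksp = [Tl⁺]^2[S²⁻] = (2s)^2 · s = 4s^3
Ksp = 4 × (1.0458×10⁻⁷)^3 = 4.58×10⁻²¹

Ksp = 4.58×10⁻²¹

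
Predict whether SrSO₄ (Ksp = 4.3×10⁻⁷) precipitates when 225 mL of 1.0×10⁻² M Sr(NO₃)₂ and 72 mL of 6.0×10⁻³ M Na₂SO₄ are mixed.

After mixing, V = 225 mL + 72 mL = 297 mL.
[Sr²⁺] = (1.0×10⁻²)(225)/297 = 7.6×10⁻³ M
[SO₄²⁻] = (6.0×10⁻³)(72)/297 = 1.5×10⁻³ M
Q = [Sr²⁺][SO₄²⁻] = 1.1×10⁻⁵
Since Q (1.1×10⁻⁵) exceeds Ksp (4.3×10⁻⁷), SrSO₄ will precipitate.

Yes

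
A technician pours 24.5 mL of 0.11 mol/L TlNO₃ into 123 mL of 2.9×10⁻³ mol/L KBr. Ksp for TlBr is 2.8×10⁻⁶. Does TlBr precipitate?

The combined volume is 147.5 mL.
[Tl⁺] = (0.11)(24.5)/147.5 = 1.8×10⁻² mol/L
[Br⁻] = (2.9×10⁻³)(123)/147.5 = 2.4×10⁻³ mol/L
Q = [Tl⁺][Br⁻] = 4.4×10⁻⁵
Because Q > Ksp (4.4×10⁻⁵ vs 2.8×10⁻⁶), a precipitate of TlBr forms.

Yes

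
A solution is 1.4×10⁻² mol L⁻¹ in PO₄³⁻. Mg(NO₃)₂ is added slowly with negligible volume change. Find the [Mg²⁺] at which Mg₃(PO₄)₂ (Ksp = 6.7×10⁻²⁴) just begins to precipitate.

Precipitation of each salt begins when its ion product equals Ksp.
Mg₃(PO₄)₂(s) ⇌ 3 Mg²⁺(aq) + 2 PO₄³⁻(aq)
Ksp = [Mg²⁺]^3[PO₄³⁻]^2 = [Mg²⁺]^3(1.4×10⁻²)^2
[Mg²⁺]^3 = 6.7×10⁻²⁴ / (1.4×10⁻²)^2 = 3.4×10⁻²⁰
[Mg²⁺] = 3.2×10⁻⁷ mol L⁻¹

3.2×10⁻⁷ M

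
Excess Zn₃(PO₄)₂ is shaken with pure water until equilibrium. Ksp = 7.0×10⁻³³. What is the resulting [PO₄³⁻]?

Zn₃(PO₄)₂(s) ⇌ 3 Zn²⁺(aq) + 2 PO₄³⁻(aq)
Call the molar solubility s, so that [Zn²⁺] = 3s and [PO₄³⁻] = 2s.
Ksp = [Zn²⁺]^3[PO₄³⁻]^2 = (3s)^3 · (2s)^2 = 108s^5 = 7.0×10⁻³³
s = 1.5×10⁻⁷ mol/L
[PO₄³⁻] = 2s = 2.9×10⁻⁷ mol/L

2.9×10⁻⁷ M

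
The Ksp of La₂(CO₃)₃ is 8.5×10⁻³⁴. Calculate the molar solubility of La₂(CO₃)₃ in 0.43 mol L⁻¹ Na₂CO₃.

5.2×10⁻¹⁷ M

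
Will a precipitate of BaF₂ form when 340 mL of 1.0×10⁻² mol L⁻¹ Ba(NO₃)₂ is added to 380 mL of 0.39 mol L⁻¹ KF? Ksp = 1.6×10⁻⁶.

Yes

Total volume after mixing = 340 + 380 = 720 mL.
[Ba²⁺] = (1.0×10⁻²)(340)/720 = 4.7×10⁻³ mol L⁻¹
[F⁻] = (0.39)(380)/720 = 0.21 mol L⁻¹
Q = [Ba²⁺][F⁻]^2 = 2.0×10⁻⁴
Since Q (2.0×10⁻⁴) exceeds Ksp (1.6×10⁻⁶), BaF₂ will precipitate.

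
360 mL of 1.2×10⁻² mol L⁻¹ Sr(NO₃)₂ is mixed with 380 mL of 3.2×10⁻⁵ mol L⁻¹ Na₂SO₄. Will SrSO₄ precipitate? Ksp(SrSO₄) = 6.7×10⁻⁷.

After mixing, V = 360 mL + 380 mL = 740 mL.
[Sr²⁺] = (1.2×10⁻²)(360)/740 = 5.8×10⁻³ mol L⁻¹
[SO₄²⁻] = (3.2×10⁻⁵)(380)/740 = 1.6×10⁻⁵ mol L⁻¹
Q = [Sr²⁺][SO₄²⁻] = 9.6×10⁻⁸
Q = 9.6×10⁻⁸ < Ksp = 6.7×10⁻⁷, so the solution is unsaturated and no precipitate forms.

No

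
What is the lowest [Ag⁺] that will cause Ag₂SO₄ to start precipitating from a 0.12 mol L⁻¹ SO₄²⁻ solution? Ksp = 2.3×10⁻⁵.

1.4×10⁻² M

The threshold for precipitation is Q = Ksp.
Ag₂SO₄(s) ⇌ 2 Ag⁺(aq) + SO₄²⁻(aq)
Ksp = [Ag⁺]^2[SO₄²⁻] = [Ag⁺]^2(0.12)
[Ag⁺]^2 = 2.3×10⁻⁵ / (0.12) = 1.9×10⁻⁴
[Ag⁺] = 1.4×10⁻² mol L⁻¹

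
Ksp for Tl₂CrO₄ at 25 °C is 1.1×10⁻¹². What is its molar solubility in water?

Tl₂CrO₄(s) ⇌ 2 Tl⁺(aq) + CrO₄²⁻(aq)
Call the molar solubility s, so that [Tl⁺] = 2s and [CrO₄²⁻] = s.
Ksp = [Tl⁺]^2[CrO₄²⁻] = (2s)^2 · s = 4s^3
4s^3 = 1.1×10⁻¹²  ⇒  s^3 = 2.8×10⁻¹³
Taking the 3rd root, s = 6.5×10⁻⁵ mol L⁻¹.

6.5×10⁻⁵ M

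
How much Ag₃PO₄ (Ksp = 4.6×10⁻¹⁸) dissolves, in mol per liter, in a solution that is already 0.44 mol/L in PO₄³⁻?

7.3×10⁻⁷ M

Ag₃PO₄(s) ⇌ 3 Ag⁺(aq) + PO₄³⁻(aq)
With PO₄³⁻ already at 0.44 mol/L and s small, take [PO₄³⁻] ≈ 0.44 mol/L and [Ag⁺] = 3s.
Ksp = [Ag⁺]^3[PO₄³⁻] = (3s)^3(0.44)
(3s)^3 = 4.6×10⁻¹⁸ / (0.44) = 1.0×10⁻¹⁷
s = 7.3×10⁻⁷ mol/L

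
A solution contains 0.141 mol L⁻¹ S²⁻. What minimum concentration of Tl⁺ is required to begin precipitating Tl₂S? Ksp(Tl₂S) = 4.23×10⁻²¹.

The threshold for precipitation is Q = Ksp.
Tl₂S(s) ⇌ 2 Tl⁺(aq) + S²⁻(aq)
Ksp = [Tl⁺]^2[S²⁻] = [Tl⁺]^2(0.141)
[Tl⁺]^2 = 4.23×10⁻²¹ / (0.141) = 3.00×10⁻²⁰
[Tl⁺] = 1.73×10⁻¹⁰ mol L⁻¹

1.73×10⁻¹⁰ M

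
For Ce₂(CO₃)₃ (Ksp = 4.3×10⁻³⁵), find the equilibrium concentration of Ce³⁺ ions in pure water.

Ce₂(CO₃)₃(s) ⇌ 2 Ce³⁺(aq) + 3 CO₃²⁻(aq)
With molar solubility s: [Ce³⁺] = 2s, [CO₃²⁻] = 3s.
Ksp = [Ce³⁺]^2[CO₃²⁻]^3 = (2s)^2 · (3s)^3 = 108s^5 = 4.3×10⁻³⁵
s = 5.2×10⁻⁸ M
[Ce³⁺] = 2s = 1.0×10⁻⁷ M

1.0×10⁻⁷ M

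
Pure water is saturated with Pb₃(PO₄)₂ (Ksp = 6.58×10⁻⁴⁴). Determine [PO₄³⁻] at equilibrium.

Pb₃(PO₄)₂(s) ⇌ 3 Pb²⁺(aq) + 2 PO₄³⁻(aq)
Call the molar solubility s, so that [Pb²⁺] = 3s and [PO₄³⁻] = 2s.
Ksp = [Pb²⁺]^3[PO₄³⁻]^2 = (3s)^3 · (2s)^2 = 108s^5 = 6.58×10⁻⁴⁴
s = 9.06×10⁻¹⁰ mol/L
[PO₄³⁻] = 2s = 1.81×10⁻⁹ mol/L

1.81×10⁻⁹ M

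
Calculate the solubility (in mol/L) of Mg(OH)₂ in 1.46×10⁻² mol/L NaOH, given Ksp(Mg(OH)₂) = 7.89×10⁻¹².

Mg(OH)₂(s) ⇌ Mg²⁺(aq) + 2 OH⁻(aq)
Let s be the solubility of Mg(OH)₂ here. The common ion gives [OH⁻] ≈ 1.46×10⁻² mol/L, and [Mg²⁺] = s.
Ksp = [Mg²⁺][OH⁻]^2 = s(1.46×10⁻²)^2
s = 7.89×10⁻¹² / (1.46×10⁻²)^2 = 3.70×10⁻⁸
s = 3.70×10⁻⁸ mol/L

3.70×10⁻⁸ M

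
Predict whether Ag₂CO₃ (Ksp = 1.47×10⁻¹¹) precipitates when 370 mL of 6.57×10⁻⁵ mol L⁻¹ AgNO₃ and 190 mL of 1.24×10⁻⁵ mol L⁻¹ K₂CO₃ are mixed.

No

After mixing, V = 370 mL + 190 mL = 560 mL.
[Ag⁺] = (6.57×10⁻⁵)(370)/560 = 4.34×10⁻⁵ mol L⁻¹
[CO₃²⁻] = (1.24×10⁻⁵)(190)/560 = 4.21×10⁻⁶ mol L⁻¹
Q = [Ag⁺]^2[CO₃²⁻] = 7.93×10⁻¹⁵
Since Q (7.93×10⁻¹⁵) is less than Ksp (1.47×10⁻¹¹), no Ag₂CO₃ precipitates.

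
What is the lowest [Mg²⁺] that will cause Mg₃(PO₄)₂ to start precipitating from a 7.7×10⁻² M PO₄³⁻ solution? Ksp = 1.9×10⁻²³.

1.5×10⁻⁷ M

Precipitation begins when Q = Ksp.
Mg₃(PO₄)₂(s) ⇌ 3 Mg²⁺(aq) + 2 PO₄³⁻(aq)
Ksp = [Mg²⁺]^3[PO₄³⁻]^2 = [Mg²⁺]^3(7.7×10⁻²)^2
[Mg²⁺]^3 = 1.9×10⁻²³ / (7.7×10⁻²)^2 = 3.2×10⁻²¹
[Mg²⁺] = 1.5×10⁻⁷ M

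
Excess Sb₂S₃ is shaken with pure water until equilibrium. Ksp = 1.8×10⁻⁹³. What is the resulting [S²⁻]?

3.3×10⁻¹⁹ M

Sb₂S₃(s) ⇌ 2 Sb³⁺(aq) + 3 S²⁻(aq)
If s mol/L of Sb₂S₃ dissolves, [Sb³⁺] = 2s and [S²⁻] = 3s.
Ksp = [Sb³⁺]^2[S²⁻]^3 = (2s)^2 · (3s)^3 = 108s^5 = 1.8×10⁻⁹³
s = 1.1×10⁻¹⁹ mol/L
[S²⁻] = 3s = 3.3×10⁻¹⁹ mol/L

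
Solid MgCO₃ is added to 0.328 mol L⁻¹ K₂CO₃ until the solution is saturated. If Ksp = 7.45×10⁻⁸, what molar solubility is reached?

2.27×10⁻⁷ M

MgCO₃(s) ⇌ Mg²⁺(aq) + CO₃²⁻(aq)
Let s be the solubility of MgCO₃ here. The common ion gives [CO₃²⁻] ≈ 0.328 mol L⁻¹, and [Mg²⁺] = s.
Ksp = [Mg²⁺][CO₃²⁻] = s(0.328)
s = 7.45×10⁻⁸ / (0.328) = 2.27×10⁻⁷
s = 2.27×10⁻⁷ mol L⁻¹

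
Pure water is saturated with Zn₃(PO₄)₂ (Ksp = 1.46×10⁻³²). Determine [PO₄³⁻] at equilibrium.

3.37×10⁻⁷ M

Zn₃(PO₄)₂(s) ⇌ 3 Zn²⁺(aq) + 2 PO₄³⁻(aq)
For each mole of Zn₃(PO₄)₂ that dissolves per liter, [Zn²⁺] = 3s and [PO₄³⁻] = 2s; let s denote this solubility.
Ksp = [Zn²⁺]^3[PO₄³⁻]^2 = (3s)^3 · (2s)^2 = 108s^5 = 1.46×10⁻³²
s = 1.68×10⁻⁷ M
[PO₄³⁻] = 2s = 3.37×10⁻⁷ M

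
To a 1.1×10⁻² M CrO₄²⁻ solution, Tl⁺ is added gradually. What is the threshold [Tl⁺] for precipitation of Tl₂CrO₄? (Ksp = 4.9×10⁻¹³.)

6.7×10⁻⁶ M

The threshold for precipitation is Q = Ksp.
Tl₂CrO₄(s) ⇌ 2 Tl⁺(aq) + CrO₄²⁻(aq)
Ksp = [Tl⁺]^2[CrO₄²⁻] = [Tl⁺]^2(1.1×10⁻²)
[Tl⁺]^2 = 4.9×10⁻¹³ / (1.1×10⁻²) = 4.5×10⁻¹¹
[Tl⁺] = 6.7×10⁻⁶ M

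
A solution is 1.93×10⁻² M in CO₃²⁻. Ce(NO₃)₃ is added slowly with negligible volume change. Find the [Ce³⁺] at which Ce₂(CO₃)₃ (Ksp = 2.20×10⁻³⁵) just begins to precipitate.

Precipitation of each salt begins when its ion product equals Ksp.
Ce₂(CO₃)₃(s) ⇌ 2 Ce³⁺(aq) + 3 CO₃²⁻(aq)
Ksp = [Ce³⁺]^2[CO₃²⁻]^3 = [Ce³⁺]^2(1.93×10⁻²)^3
[Ce³⁺]^2 = 2.20×10⁻³⁵ / (1.93×10⁻²)^3 = 3.06×10⁻³⁰
[Ce³⁺] = 1.75×10⁻¹⁵ M

1.75×10⁻¹⁵ M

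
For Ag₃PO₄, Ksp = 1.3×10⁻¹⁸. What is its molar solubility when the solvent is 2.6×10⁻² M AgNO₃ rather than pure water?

Ag₃PO₄(s) ⇌ 3 Ag⁺(aq) + PO₄³⁻(aq)
The solution already contains Ag⁺ at 2.6×10⁻² M. Let s be the molar solubility of Ag₃PO₄.
[Ag⁺] ≈ 2.6×10⁻² M (common ion dominates); [PO₄³⁻] = s.
Ksp = [Ag⁺]^3[PO₄³⁻] = (2.6×10⁻²)^3s
s = 1.3×10⁻¹⁸ / (2.6×10⁻²)^3 = 7.4×10⁻¹⁴
s = 7.4×10⁻¹⁴ M

7.4×10⁻¹⁴ M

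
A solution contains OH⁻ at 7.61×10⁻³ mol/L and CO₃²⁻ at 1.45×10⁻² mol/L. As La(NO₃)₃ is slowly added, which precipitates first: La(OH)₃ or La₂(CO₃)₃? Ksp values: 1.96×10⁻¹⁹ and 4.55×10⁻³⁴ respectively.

La₂(CO₃)₃

Each salt precipitates once Q = Ksp for that salt.
For La(OH)₃: [La³⁺] = (Ksp/[OH⁻]^3) = 4.45×10⁻¹³ mol/L
For La₂(CO₃)₃: [La³⁺] = (Ksp/[CO₃²⁻]^3)^(1/2) = 1.22×10⁻¹⁴ mol/L
Since La₂(CO₃)₃ needs less La³⁺ to reach saturation, it precipitates first.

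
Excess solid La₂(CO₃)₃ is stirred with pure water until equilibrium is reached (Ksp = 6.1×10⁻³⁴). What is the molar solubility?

8.9×10⁻⁸ M

La₂(CO₃)₃(s) ⇌ 2 La³⁺(aq) + 3 CO₃²⁻(aq)
Let s be the molar solubility. Then [La³⁺] = 2s and [CO₃²⁻] = 3s.
Ksp = [La³⁺]^2[CO₃²⁻]^3 = (2s)^2 · (3s)^3 = 108s^5
108s^5 = 6.1×10⁻³⁴  ⇒  s^5 = 5.6×10⁻³⁶
s = 8.9×10⁻⁸ mol/L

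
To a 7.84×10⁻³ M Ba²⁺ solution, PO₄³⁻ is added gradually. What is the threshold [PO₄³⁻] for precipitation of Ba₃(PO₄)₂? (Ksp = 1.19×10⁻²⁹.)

Precipitation begins when Q = Ksp.
Ba₃(PO₄)₂(s) ⇌ 3 Ba²⁺(aq) + 2 PO₄³⁻(aq)
Ksp = [Ba²⁺]^3[PO₄³⁻]^2 = [PO₄³⁻]^2(7.84×10⁻³)^3
[PO₄³⁻]^2 = 1.19×10⁻²⁹ / (7.84×10⁻³)^3 = 2.47×10⁻²³
[PO₄³⁻] = 4.97×10⁻¹² M

4.97×10⁻¹² M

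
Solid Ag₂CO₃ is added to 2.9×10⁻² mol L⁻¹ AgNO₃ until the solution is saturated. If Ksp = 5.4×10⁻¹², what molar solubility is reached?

6.4×10⁻⁹ M

Ag₂CO₃(s) ⇌ 2 Ag⁺(aq) + CO₃²⁻(aq)
With Ag⁺ already at 2.9×10⁻² mol L⁻¹ and s small, take [Ag⁺] ≈ 2.9×10⁻² mol L⁻¹ and [CO₃²⁻] = s.
Ksp = [Ag⁺]^2[CO₃²⁻] = (2.9×10⁻²)^2s
s = 5.4×10⁻¹² / (2.9×10⁻²)^2 = 6.4×10⁻⁹
s = 6.4×10⁻⁹ mol L⁻¹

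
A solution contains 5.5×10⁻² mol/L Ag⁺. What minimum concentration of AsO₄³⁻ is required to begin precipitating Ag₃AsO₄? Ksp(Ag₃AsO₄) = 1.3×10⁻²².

7.8×10⁻¹⁹ M

Precipitation begins when Q = Ksp.
Ag₃AsO₄(s) ⇌ 3 Ag⁺(aq) + AsO₄³⁻(aq)
Ksp = [Ag⁺]^3[AsO₄³⁻] = [AsO₄³⁻](5.5×10⁻²)^3
[AsO₄³⁻] = 1.3×10⁻²² / (5.5×10⁻²)^3 = 7.8×10⁻¹⁹
[AsO₄³⁻] = 7.8×10⁻¹⁹ mol/L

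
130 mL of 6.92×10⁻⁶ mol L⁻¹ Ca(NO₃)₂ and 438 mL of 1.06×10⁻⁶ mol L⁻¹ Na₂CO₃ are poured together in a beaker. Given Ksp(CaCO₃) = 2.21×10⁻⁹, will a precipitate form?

The combined volume is 568 mL.
[Ca²⁺] = (6.92×10⁻⁶)(130)/568 = 1.58×10⁻⁶ mol L⁻¹
[CO₃²⁻] = (1.06×10⁻⁶)(438)/568 = 8.17×10⁻⁷ mol L⁻¹
Q = [Ca²⁺][CO₃²⁻] = 1.29×10⁻¹²
Q < Ksp (1.29×10⁻¹² vs 2.21×10⁻⁹); the solution remains unsaturated and no precipitate forms.

No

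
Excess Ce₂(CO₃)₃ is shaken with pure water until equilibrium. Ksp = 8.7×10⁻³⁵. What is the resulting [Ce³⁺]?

Ce₂(CO₃)₃(s) ⇌ 2 Ce³⁺(aq) + 3 CO₃²⁻(aq)
If s mol/L of Ce₂(CO₃)₃ dissolves, [Ce³⁺] = 2s and [CO₃²⁻] = 3s.
Ksp = [Ce³⁺]^2[CO₃²⁻]^3 = (2s)^2 · (3s)^3 = 108s^5 = 8.7×10⁻³⁵
s = 6.0×10⁻⁸ M
[Ce³⁺] = 2s = 1.2×10⁻⁷ M

1.2×10⁻⁷ M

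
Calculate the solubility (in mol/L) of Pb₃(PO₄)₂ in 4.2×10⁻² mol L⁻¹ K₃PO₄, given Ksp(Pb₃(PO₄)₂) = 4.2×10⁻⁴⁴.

9.6×10⁻¹⁵ M

Pb₃(PO₄)₂(s) ⇌ 3 Pb²⁺(aq) + 2 PO₄³⁻(aq)
Let s be the solubility of Pb₃(PO₄)₂ here. The common ion gives [PO₄³⁻] ≈ 4.2×10⁻² mol L⁻¹, and [Pb²⁺] = 3s.
Ksp = [Pb²⁺]^3[PO₄³⁻]^2 = (3s)^3(4.2×10⁻²)^2
(3s)^3 = 4.2×10⁻⁴⁴ / (4.2×10⁻²)^2 = 2.4×10⁻⁴¹
s = 9.6×10⁻¹⁵ mol L⁻¹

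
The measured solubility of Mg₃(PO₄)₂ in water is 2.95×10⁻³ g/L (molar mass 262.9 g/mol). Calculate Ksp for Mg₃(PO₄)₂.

Molar solubility s = (2.95×10⁻³ g/L) / (262.9 g/mol) = 1.1221×10⁻⁵ mol/L
Mg₃(PO₄)₂(s) ⇌ 3 Mg²⁺(aq) + 2 PO₄³⁻(aq)
Call the molar solubility s, so that [Mg²⁺] = 3s and [PO₄³⁻] = 2s.
Ksp = [Mg²⁺]^3[PO₄³⁻]^2 = (3s)^3 · (2s)^2 = 108s^5
Ksp = 108 × (1.1221×10⁻⁵)^5 = 1.92×10⁻²³

Ksp = 1.92×10⁻²³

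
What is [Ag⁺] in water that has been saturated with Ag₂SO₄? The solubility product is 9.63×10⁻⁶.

2.68×10⁻² M

Ag₂SO₄(s) ⇌ 2 Ag⁺(aq) + SO₄²⁻(aq)
If s mol/L of Ag₂SO₄ dissolves, [Ag⁺] = 2s and [SO₄²⁻] = s.
Ksp = [Ag⁺]^2[SO₄²⁻] = (2s)^2 · s = 4s^3 = 9.63×10⁻⁶
s = 1.34×10⁻² M
[Ag⁺] = 2s = 2.68×10⁻² M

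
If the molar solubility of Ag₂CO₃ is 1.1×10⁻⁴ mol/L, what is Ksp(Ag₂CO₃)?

Ksp = 5.3×10⁻¹²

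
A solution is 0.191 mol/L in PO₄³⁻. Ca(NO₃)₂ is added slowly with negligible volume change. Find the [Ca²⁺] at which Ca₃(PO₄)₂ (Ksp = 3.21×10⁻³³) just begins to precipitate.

Precipitation of each salt begins when its ion product equals Ksp.
Ca₃(PO₄)₂(s) ⇌ 3 Ca²⁺(aq) + 2 PO₄³⁻(aq)
Ksp = [Ca²⁺]^3[PO₄³⁻]^2 = [Ca²⁺]^3(0.191)^2
[Ca²⁺]^3 = 3.21×10⁻³³ / (0.191)^2 = 8.80×10⁻³²
[Ca²⁺] = 4.45×10⁻¹¹ mol/L

4.45×10⁻¹¹ M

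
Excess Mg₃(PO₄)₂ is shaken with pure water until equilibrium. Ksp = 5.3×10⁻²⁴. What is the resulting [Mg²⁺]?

2.6×10⁻⁵ M

Mg₃(PO₄)₂(s) ⇌ 3 Mg²⁺(aq) + 2 PO₄³⁻(aq)
If s mol/L of Mg₃(PO₄)₂ dissolves, [Mg²⁺] = 3s and [PO₄³⁻] = 2s.
Ksp = [Mg²⁺]^3[PO₄³⁻]^2 = (3s)^3 · (2s)^2 = 108s^5 = 5.3×10⁻²⁴
s = 8.7×10⁻⁶ mol L⁻¹
[Mg²⁺] = 3s = 2.6×10⁻⁵ mol L⁻¹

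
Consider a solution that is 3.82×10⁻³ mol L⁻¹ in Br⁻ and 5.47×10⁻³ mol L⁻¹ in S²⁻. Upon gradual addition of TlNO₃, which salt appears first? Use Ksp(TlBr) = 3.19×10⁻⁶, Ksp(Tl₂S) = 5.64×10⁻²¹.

Tl₂S

The threshold for precipitation is Q = Ksp.
For TlBr: [Tl⁺] = (Ksp/[Br⁻]) = 8.35×10⁻⁴ mol L⁻¹
For Tl₂S: [Tl⁺] = (Ksp/[S²⁻])^(1/2) = 1.02×10⁻⁹ mol L⁻¹
Since Tl₂S needs less Tl⁺ to reach saturation, it precipitates first.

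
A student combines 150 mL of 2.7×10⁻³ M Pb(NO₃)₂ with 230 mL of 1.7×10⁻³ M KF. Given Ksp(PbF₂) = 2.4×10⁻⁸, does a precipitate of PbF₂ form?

The combined volume is 380 mL.
[Pb²⁺] = (2.7×10⁻³)(150)/380 = 1.1×10⁻³ M
[F⁻] = (1.7×10⁻³)(230)/380 = 1.0×10⁻³ M
Q = [Pb²⁺][F⁻]^2 = 1.1×10⁻⁹
Q < Ksp (1.1×10⁻⁹ vs 2.4×10⁻⁸); the solution remains unsaturated and no precipitate forms.

No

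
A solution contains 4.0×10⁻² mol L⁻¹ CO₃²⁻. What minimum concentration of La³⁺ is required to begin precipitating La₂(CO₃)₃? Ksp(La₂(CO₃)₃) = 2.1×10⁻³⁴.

A salt starts to precipitate once the ion product Q reaches its Ksp.
La₂(CO₃)₃(s) ⇌ 2 La³⁺(aq) + 3 CO₃²⁻(aq)
Ksp = [La³⁺]^2[CO₃²⁻]^3 = [La³⁺]^2(4.0×10⁻²)^3
[La³⁺]^2 = 2.1×10⁻³⁴ / (4.0×10⁻²)^3 = 3.3×10⁻³⁰
[La³⁺] = 1.8×10⁻¹⁵ mol L⁻¹

1.8×10⁻¹⁵ M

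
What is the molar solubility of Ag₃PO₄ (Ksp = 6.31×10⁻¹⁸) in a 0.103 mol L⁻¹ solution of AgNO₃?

5.77×10⁻¹⁵ M

Ag₃PO₄(s) ⇌ 3 Ag⁺(aq) + PO₄³⁻(aq)
Ag⁺ is already present at 0.103 mol L⁻¹. If s mol/L of Ag₃PO₄ dissolves, [PO₄³⁻] = s while [Ag⁺] ≈ 0.103 mol L⁻¹.
Ksp = [Ag⁺]^3[PO₄³⁻] = (0.103)^3s
s = 6.31×10⁻¹⁸ / (0.103)^3 = 5.77×10⁻¹⁵
s = 5.77×10⁻¹⁵ mol L⁻¹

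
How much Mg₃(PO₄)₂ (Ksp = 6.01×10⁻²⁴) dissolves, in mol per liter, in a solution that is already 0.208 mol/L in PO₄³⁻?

1.73×10⁻⁸ M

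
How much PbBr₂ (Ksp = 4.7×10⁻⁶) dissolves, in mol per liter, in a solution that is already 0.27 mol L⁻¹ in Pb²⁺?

2.1×10⁻³ M

PbBr₂(s) ⇌ Pb²⁺(aq) + 2 Br⁻(aq)
Let s be the solubility of PbBr₂ here. The common ion gives [Pb²⁺] ≈ 0.27 mol L⁻¹, and [Br⁻] = 2s.
Ksp = [Pb²⁺][Br⁻]^2 = (0.27)(2s)^2
(2s)^2 = 4.7×10⁻⁶ / (0.27) = 1.7×10⁻⁵
s = 2.1×10⁻³ mol L⁻¹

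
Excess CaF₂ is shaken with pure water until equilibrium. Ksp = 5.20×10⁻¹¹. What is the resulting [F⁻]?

CaF₂(s) ⇌ Ca²⁺(aq) + 2 F⁻(aq)
Let s be the molar solubility. Then [Ca²⁺] = s and [F⁻] = 2s.
Ksp = [Ca²⁺][F⁻]^2 = s · (2s)^2 = 4s^3 = 5.20×10⁻¹¹
s = 2.35×10⁻⁴ mol/L
[F⁻] = 2s = 4.70×10⁻⁴ mol/L

4.70×10⁻⁴ M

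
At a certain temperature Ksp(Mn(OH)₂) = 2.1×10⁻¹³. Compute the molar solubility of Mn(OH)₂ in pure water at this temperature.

Mn(OH)₂(s) ⇌ Mn²⁺(aq) + 2 OH⁻(aq)
Call the molar solubility s, so that [Mn²⁺] = s and [OH⁻] = 2s.
Ksp = [Mn²⁺][OH⁻]^2 = s · (2s)^2 = 4s^3
4s^3 = 2.1×10⁻¹³  ⇒  s^3 = 5.3×10⁻¹⁴
Taking the 3rd root, s = 3.7×10⁻⁵ mol L⁻¹.

3.7×10⁻⁵ M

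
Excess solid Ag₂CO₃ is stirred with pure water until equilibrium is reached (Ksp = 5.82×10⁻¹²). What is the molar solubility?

Ag₂CO₃(s) ⇌ 2 Ag⁺(aq) + CO₃²⁻(aq)
With molar solubility s: [Ag⁺] = 2s, [CO₃²⁻] = s.
Ksp = [Ag⁺]^2[CO₃²⁻] = (2s)^2 · s = 4s^3
4s^3 = 5.82×10⁻¹²  ⇒  s^3 = 1.46×10⁻¹²
Taking the 3rd root, s = 1.13×10⁻⁴ M.

1.13×10⁻⁴ M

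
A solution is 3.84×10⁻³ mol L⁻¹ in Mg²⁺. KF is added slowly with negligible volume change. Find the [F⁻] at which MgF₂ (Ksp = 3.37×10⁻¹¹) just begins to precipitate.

9.37×10⁻⁵ M

Each salt precipitates once Q = Ksp for that salt.
MgF₂(s) ⇌ Mg²⁺(aq) + 2 F⁻(aq)
Ksp = [Mg²⁺][F⁻]^2 = [F⁻]^2(3.84×10⁻³)
[F⁻]^2 = 3.37×10⁻¹¹ / (3.84×10⁻³) = 8.78×10⁻⁹
[F⁻] = 9.37×10⁻⁵ mol L⁻¹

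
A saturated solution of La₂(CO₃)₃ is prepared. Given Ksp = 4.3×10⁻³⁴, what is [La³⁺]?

La₂(CO₃)₃(s) ⇌ 2 La³⁺(aq) + 3 CO₃²⁻(aq)
If s mol/L of La₂(CO₃)₃ dissolves, [La³⁺] = 2s and [CO₃²⁻] = 3s.
Ksp = [La³⁺]^2[CO₃²⁻]^3 = (2s)^2 · (3s)^3 = 108s^5 = 4.3×10⁻³⁴
s = 8.3×10⁻⁸ mol/L
[La³⁺] = 2s = 1.7×10⁻⁷ mol/L

1.7×10⁻⁷ M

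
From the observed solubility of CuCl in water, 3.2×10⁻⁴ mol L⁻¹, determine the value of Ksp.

CuCl(s) ⇌ Cu⁺(aq) + Cl⁻(aq)
For each mole of CuCl that dissolves per liter, [Cu⁺] = s and [Cl⁻] = s; let s denote this solubility.
Ksp = [Cu⁺][Cl⁻] = s · s = s^2
Ksp = (3.2×10⁻⁴)^2 = 1.0×10⁻⁷

Ksp = 1.0×10⁻⁷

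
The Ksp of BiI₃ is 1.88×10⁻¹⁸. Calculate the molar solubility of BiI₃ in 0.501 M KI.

1.50×10⁻¹⁷ M

BiI₃(s) ⇌ Bi³⁺(aq) + 3 I⁻(aq)
I⁻ is already present at 0.501 M. If s mol/L of BiI₃ dissolves, [Bi³⁺] = s while [I⁻] ≈ 0.501 M.
Ksp = [Bi³⁺][I⁻]^3 = s(0.501)^3
s = 1.88×10⁻¹⁸ / (0.501)^3 = 1.50×10⁻¹⁷
s = 1.50×10⁻¹⁷ M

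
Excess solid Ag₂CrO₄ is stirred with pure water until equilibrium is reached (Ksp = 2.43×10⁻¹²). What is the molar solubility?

8.47×10⁻⁵ M

Ag₂CrO₄(s) ⇌ 2 Ag⁺(aq) + CrO₄²⁻(aq)
Call the molar solubility s, so that [Ag⁺] = 2s and [CrO₄²⁻] = s.
Ksp = [Ag⁺]^2[CrO₄²⁻] = (2s)^2 · s = 4s^3
4s^3 = 2.43×10⁻¹²  ⇒  s^3 = 6.08×10⁻¹³
s = 8.47×10⁻⁵ M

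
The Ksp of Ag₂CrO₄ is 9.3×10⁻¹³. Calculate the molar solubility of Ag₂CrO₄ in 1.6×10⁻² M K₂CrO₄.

Ag₂CrO₄(s) ⇌ 2 Ag⁺(aq) + CrO₄²⁻(aq)
The solution already contains CrO₄²⁻ at 1.6×10⁻² M. Let s be the molar solubility of Ag₂CrO₄.
[CrO₄²⁻] ≈ 1.6×10⁻² M (common ion dominates); [Ag⁺] = 2s.
Ksp = [Ag⁺]^2[CrO₄²⁻] = (2s)^2(1.6×10⁻²)
(2s)^2 = 9.3×10⁻¹³ / (1.6×10⁻²) = 5.8×10⁻¹¹
s = 3.8×10⁻⁶ M

3.8×10⁻⁶ M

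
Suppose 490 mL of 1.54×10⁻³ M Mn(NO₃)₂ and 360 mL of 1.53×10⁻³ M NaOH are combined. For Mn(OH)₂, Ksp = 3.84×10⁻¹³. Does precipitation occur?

Yes

The combined volume is 850 mL.
[Mn²⁺] = (1.54×10⁻³)(490)/850 = 8.88×10⁻⁴ M
[OH⁻] = (1.53×10⁻³)(360)/850 = 6.48×10⁻⁴ M
Q = [Mn²⁺][OH⁻]^2 = 3.73×10⁻¹⁰
Because Q > Ksp (3.73×10⁻¹⁰ vs 3.84×10⁻¹³), a precipitate of Mn(OH)₂ forms.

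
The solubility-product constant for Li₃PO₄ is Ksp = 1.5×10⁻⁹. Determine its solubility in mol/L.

2.7×10⁻³ M

Li₃PO₄(s) ⇌ 3 Li⁺(aq) + PO₄³⁻(aq)
For each mole of Li₃PO₄ that dissolves per liter, [Li⁺] = 3s and [PO₄³⁻] = s; let s denote this solubility.
Ksp = [Li⁺]^3[PO₄³⁻] = (3s)^3 · s = 27s^4
27s^4 = 1.5×10⁻⁹  ⇒  s^4 = 5.6×10⁻¹¹
s = (5.6×10⁻¹¹)^(1/4) = 2.7×10⁻³ mol/L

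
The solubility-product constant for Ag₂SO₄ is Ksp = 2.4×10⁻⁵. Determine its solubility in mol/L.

Ag₂SO₄(s) ⇌ 2 Ag⁺(aq) + SO₄²⁻(aq)
For each mole of Ag₂SO₄ that dissolves per liter, [Ag⁺] = 2s and [SO₄²⁻] = s; let s denote this solubility.
Ksp = [Ag⁺]^2[SO₄²⁻] = (2s)^2 · s = 4s^3
4s^3 = 2.4×10⁻⁵  ⇒  s^3 = 6.0×10⁻⁶
Taking the 3rd root, s = 1.8×10⁻² M.

1.8×10⁻² M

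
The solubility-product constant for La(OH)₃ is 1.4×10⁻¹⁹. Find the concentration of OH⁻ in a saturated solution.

2.5×10⁻⁵ M

La(OH)₃(s) ⇌ La³⁺(aq) + 3 OH⁻(aq)
If s mol/L of La(OH)₃ dissolves, [La³⁺] = s and [OH⁻] = 3s.
Ksp = [La³⁺][OH⁻]^3 = s · (3s)^3 = 27s^4 = 1.4×10⁻¹⁹
s = 8.5×10⁻⁶ M
[OH⁻] = 3s = 2.5×10⁻⁵ M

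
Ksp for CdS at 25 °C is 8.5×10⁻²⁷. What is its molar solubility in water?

9.2×10⁻¹⁴ M

CdS(s) ⇌ Cd²⁺(aq) + S²⁻(aq)
If s mol/L of CdS dissolves, [Cd²⁺] = s and [S²⁻] = s.
Ksp = [Cd²⁺][S²⁻] = s · s = s^2
s^2 = 8.5×10⁻²⁷
Taking the 2nd root, s = 9.2×10⁻¹⁴ mol/L.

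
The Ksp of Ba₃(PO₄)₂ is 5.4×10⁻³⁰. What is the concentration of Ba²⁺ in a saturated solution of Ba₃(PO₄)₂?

1.6×10⁻⁶ M

Ba₃(PO₄)₂(s) ⇌ 3 Ba²⁺(aq) + 2 PO₄³⁻(aq)
With molar solubility s: [Ba²⁺] = 3s, [PO₄³⁻] = 2s.
Ksp = [Ba²⁺]^3[PO₄³⁻]^2 = (3s)^3 · (2s)^2 = 108s^5 = 5.4×10⁻³⁰
s = 5.5×10⁻⁷ mol L⁻¹
[Ba²⁺] = 3s = 1.6×10⁻⁶ mol L⁻¹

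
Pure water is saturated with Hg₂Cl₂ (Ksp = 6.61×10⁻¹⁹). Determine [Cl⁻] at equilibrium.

1.10×10⁻⁶ M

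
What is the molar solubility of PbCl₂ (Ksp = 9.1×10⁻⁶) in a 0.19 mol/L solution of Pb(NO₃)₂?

PbCl₂(s) ⇌ Pb²⁺(aq) + 2 Cl⁻(aq)
Let s be the solubility of PbCl₂ here. The common ion gives [Pb²⁺] ≈ 0.19 mol/L, and [Cl⁻] = 2s.
Ksp = [Pb²⁺][Cl⁻]^2 = (0.19)(2s)^2
(2s)^2 = 9.1×10⁻⁶ / (0.19) = 4.8×10⁻⁵
s = 3.5×10⁻³ mol/L

3.5×10⁻³ M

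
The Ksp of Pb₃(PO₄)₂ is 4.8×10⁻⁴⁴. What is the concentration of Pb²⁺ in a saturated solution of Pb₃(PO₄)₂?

2.6×10⁻⁹ M

Pb₃(PO₄)₂(s) ⇌ 3 Pb²⁺(aq) + 2 PO₄³⁻(aq)
If s mol/L of Pb₃(PO₄)₂ dissolves, [Pb²⁺] = 3s and [PO₄³⁻] = 2s.
Ksp = [Pb²⁺]^3[PO₄³⁻]^2 = (3s)^3 · (2s)^2 = 108s^5 = 4.8×10⁻⁴⁴
s = 8.5×10⁻¹⁰ M
[Pb²⁺] = 3s = 2.6×10⁻⁹ M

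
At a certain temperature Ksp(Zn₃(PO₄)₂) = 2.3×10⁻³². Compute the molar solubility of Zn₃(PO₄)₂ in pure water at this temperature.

1.8×10⁻⁷ M

Zn₃(PO₄)₂(s) ⇌ 3 Zn²⁺(aq) + 2 PO₄³⁻(aq)
Let s be the molar solubility. Then [Zn²⁺] = 3s and [PO₄³⁻] = 2s.
Ksp = [Zn²⁺]^3[PO₄³⁻]^2 = (3s)^3 · (2s)^2 = 108s^5
108s^5 = 2.3×10⁻³²  ⇒  s^5 = 2.1×10⁻³⁴
s = (2.1×10⁻³⁴)^(1/5) = 1.8×10⁻⁷ mol/L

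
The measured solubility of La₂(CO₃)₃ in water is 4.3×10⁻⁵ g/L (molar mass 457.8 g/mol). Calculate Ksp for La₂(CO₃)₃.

Ksp = 7.9×10⁻³⁴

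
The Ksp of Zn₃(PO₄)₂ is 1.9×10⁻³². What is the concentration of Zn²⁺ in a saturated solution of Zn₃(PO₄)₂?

Zn₃(PO₄)₂(s) ⇌ 3 Zn²⁺(aq) + 2 PO₄³⁻(aq)
If s mol/L of Zn₃(PO₄)₂ dissolves, [Zn²⁺] = 3s and [PO₄³⁻] = 2s.
Ksp = [Zn²⁺]^3[PO₄³⁻]^2 = (3s)^3 · (2s)^2 = 108s^5 = 1.9×10⁻³²
s = 1.8×10⁻⁷ mol L⁻¹
[Zn²⁺] = 3s = 5.3×10⁻⁷ mol L⁻¹

5.3×10⁻⁷ M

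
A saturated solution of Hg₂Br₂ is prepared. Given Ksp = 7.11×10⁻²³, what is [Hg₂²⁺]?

Hg₂Br₂(s) ⇌ Hg₂²⁺(aq) + 2 Br⁻(aq)
Call the molar solubility s, so that [Hg₂²⁺] = s and [Br⁻] = 2s.
Ksp = [Hg₂²⁺][Br⁻]^2 = s · (2s)^2 = 4s^3 = 7.11×10⁻²³
s = 2.61×10⁻⁸ mol/L
[Hg₂²⁺] = s = 2.61×10⁻⁸ mol/L

2.61×10⁻⁸ M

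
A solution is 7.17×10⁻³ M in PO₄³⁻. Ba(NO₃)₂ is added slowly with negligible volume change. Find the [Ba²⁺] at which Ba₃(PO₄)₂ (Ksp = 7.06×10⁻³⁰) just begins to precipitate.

5.16×10⁻⁹ M

Each salt precipitates once Q = Ksp for that salt.
Ba₃(PO₄)₂(s) ⇌ 3 Ba²⁺(aq) + 2 PO₄³⁻(aq)
Ksp = [Ba²⁺]^3[PO₄³⁻]^2 = [Ba²⁺]^3(7.17×10⁻³)^2
[Ba²⁺]^3 = 7.06×10⁻³⁰ / (7.17×10⁻³)^2 = 1.37×10⁻²⁵
[Ba²⁺] = 5.16×10⁻⁹ M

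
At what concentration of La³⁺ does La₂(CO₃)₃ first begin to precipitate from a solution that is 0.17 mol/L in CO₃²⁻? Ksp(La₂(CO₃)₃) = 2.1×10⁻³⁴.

2.1×10⁻¹⁶ M

Precipitation of each salt begins when its ion product equals Ksp.
La₂(CO₃)₃(s) ⇌ 2 La³⁺(aq) + 3 CO₃²⁻(aq)
Ksp = [La³⁺]^2[CO₃²⁻]^3 = [La³⁺]^2(0.17)^3
[La³⁺]^2 = 2.1×10⁻³⁴ / (0.17)^3 = 4.3×10⁻³²
[La³⁺] = 2.1×10⁻¹⁶ mol/L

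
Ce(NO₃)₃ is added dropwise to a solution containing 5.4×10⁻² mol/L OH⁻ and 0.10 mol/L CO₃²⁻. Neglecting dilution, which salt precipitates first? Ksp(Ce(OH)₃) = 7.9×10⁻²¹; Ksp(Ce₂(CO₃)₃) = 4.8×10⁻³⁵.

Ce(OH)₃

The threshold for precipitation is Q = Ksp.
For Ce(OH)₃: [Ce³⁺] = (Ksp/[OH⁻]^3) = 5.0×10⁻¹⁷ mol/L
For Ce₂(CO₃)₃: [Ce³⁺] = (Ksp/[CO₃²⁻]^3)^(1/2) = 2.2×10⁻¹⁶ mol/L
Ce(OH)₃ requires the lower [Ce³⁺], so it precipitates first.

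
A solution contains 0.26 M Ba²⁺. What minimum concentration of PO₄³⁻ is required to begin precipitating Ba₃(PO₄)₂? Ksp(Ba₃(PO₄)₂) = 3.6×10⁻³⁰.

1.4×10⁻¹⁴ M

The threshold for precipitation is Q = Ksp.
Ba₃(PO₄)₂(s) ⇌ 3 Ba²⁺(aq) + 2 PO₄³⁻(aq)
Ksp = [Ba²⁺]^3[PO₄³⁻]^2 = [PO₄³⁻]^2(0.26)^3
[PO₄³⁻]^2 = 3.6×10⁻³⁰ / (0.26)^3 = 2.0×10⁻²⁸
[PO₄³⁻] = 1.4×10⁻¹⁴ M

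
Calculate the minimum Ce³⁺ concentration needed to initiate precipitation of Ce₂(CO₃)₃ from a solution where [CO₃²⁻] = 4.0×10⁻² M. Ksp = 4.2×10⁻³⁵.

The threshold for precipitation is Q = Ksp.
Ce₂(CO₃)₃(s) ⇌ 2 Ce³⁺(aq) + 3 CO₃²⁻(aq)
Ksp = [Ce³⁺]^2[CO₃²⁻]^3 = [Ce³⁺]^2(4.0×10⁻²)^3
[Ce³⁺]^2 = 4.2×10⁻³⁵ / (4.0×10⁻²)^3 = 6.6×10⁻³¹
[Ce³⁺] = 8.1×10⁻¹⁶ M

8.1×10⁻¹⁶ M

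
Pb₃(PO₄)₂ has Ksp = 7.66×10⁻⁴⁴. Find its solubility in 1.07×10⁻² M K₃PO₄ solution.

Pb₃(PO₄)₂(s) ⇌ 3 Pb²⁺(aq) + 2 PO₄³⁻(aq)
With PO₄³⁻ already at 1.07×10⁻² M and s small, take [PO₄³⁻] ≈ 1.07×10⁻² M and [Pb²⁺] = 3s.
Ksp = [Pb²⁺]^3[PO₄³⁻]^2 = (3s)^3(1.07×10⁻²)^2
(3s)^3 = 7.66×10⁻⁴⁴ / (1.07×10⁻²)^2 = 6.69×10⁻⁴⁰
s = 2.92×10⁻¹⁴ M

2.92×10⁻¹⁴ M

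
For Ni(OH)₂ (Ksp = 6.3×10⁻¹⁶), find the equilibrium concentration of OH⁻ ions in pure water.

1.1×10⁻⁵ M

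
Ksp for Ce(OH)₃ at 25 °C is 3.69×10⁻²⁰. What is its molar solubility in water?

Ce(OH)₃(s) ⇌ Ce³⁺(aq) + 3 OH⁻(aq)
Let s be the molar solubility. Then [Ce³⁺] = s and [OH⁻] = 3s.
Ksp = [Ce³⁺][OH⁻]^3 = s · (3s)^3 = 27s^4
27s^4 = 3.69×10⁻²⁰  ⇒  s^4 = 1.37×10⁻²¹
s = 6.08×10⁻⁶ M

6.08×10⁻⁶ M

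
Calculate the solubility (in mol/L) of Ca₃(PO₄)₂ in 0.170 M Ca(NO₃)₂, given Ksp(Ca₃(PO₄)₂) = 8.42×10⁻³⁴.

2.07×10⁻¹⁶ M

Ca₃(PO₄)₂(s) ⇌ 3 Ca²⁺(aq) + 2 PO₄³⁻(aq)
Ca²⁺ is already present at 0.170 M. If s mol/L of Ca₃(PO₄)₂ dissolves, [PO₄³⁻] = 2s while [Ca²⁺] ≈ 0.170 M.
Ksp = [Ca²⁺]^3[PO₄³⁻]^2 = (0.170)^3(2s)^2
(2s)^2 = 8.42×10⁻³⁴ / (0.170)^3 = 1.71×10⁻³¹
s = 2.07×10⁻¹⁶ M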